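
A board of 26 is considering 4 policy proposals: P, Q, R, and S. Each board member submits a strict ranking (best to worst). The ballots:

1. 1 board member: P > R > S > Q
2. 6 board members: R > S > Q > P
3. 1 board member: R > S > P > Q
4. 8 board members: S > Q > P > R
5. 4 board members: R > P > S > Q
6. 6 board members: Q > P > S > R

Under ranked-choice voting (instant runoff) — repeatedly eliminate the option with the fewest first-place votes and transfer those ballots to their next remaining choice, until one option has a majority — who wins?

Round 1: P 1, Q 6, R 11, S 8. Eliminate P.
Round 2: Q 6, R 12, S 8. Eliminate Q.
Round 3: R 12, S 14. S has a majority.

S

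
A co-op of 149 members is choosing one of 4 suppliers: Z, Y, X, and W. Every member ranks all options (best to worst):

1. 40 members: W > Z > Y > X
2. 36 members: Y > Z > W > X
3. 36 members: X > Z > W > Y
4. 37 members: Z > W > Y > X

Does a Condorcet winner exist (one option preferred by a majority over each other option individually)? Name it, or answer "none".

Z vs Y: 113–36 for Z.
Z vs X: 113–36 for Z.
Z vs W: 109–40 for Z.
Z beats every other option head-to-head.

Z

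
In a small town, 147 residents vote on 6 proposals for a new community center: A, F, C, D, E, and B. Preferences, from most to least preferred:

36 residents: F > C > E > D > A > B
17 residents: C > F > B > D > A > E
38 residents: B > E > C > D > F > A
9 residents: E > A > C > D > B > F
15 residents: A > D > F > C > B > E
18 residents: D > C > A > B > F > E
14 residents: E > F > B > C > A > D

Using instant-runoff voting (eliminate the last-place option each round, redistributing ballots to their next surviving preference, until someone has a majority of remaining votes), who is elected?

Round 1: A 15, F 36, C 17, D 18, E 23, B 38. Eliminate A.
Round 2: F 36, C 17, D 33, E 23, B 38. Eliminate C.
Round 3: F 53, D 33, E 23, B 38. Eliminate E.
Round 4: F 67, D 42, B 38. Eliminate B.
Round 5: F 67, D 80. D has a majority.

D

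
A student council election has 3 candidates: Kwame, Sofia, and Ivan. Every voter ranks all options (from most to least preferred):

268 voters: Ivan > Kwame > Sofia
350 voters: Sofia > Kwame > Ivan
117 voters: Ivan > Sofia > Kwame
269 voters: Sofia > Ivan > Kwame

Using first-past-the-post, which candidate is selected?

Sofia

First-place votes: Kwame 0, Sofia 619, Ivan 385.
Sofia has the most first-place votes.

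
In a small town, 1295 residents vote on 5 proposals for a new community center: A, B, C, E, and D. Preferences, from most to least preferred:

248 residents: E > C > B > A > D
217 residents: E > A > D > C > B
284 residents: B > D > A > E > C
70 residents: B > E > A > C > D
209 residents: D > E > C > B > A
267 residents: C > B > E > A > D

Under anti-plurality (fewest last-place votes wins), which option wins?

Last-place votes: A 209, B 217, C 284, E 0, D 585.
E is ranked last by the fewest voters, so E wins.

E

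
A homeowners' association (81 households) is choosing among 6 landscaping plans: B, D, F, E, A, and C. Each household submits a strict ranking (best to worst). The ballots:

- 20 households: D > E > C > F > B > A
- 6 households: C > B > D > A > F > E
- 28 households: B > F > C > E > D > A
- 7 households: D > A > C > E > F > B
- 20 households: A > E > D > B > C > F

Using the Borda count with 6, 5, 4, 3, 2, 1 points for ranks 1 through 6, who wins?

B: 20·2 + 6·5 + 28·6 + 7·1 + 20·3 = 305
D: 20·6 + 6·4 + 28·2 + 7·6 + 20·4 = 322
F: 20·3 + 6·2 + 28·5 + 7·2 + 20·1 = 246
E: 20·5 + 6·1 + 28·3 + 7·3 + 20·5 = 311
A: 20·1 + 6·3 + 28·1 + 7·5 + 20·6 = 221
C: 20·4 + 6·6 + 28·4 + 7·4 + 20·2 = 296
D has the highest Borda score (322).

D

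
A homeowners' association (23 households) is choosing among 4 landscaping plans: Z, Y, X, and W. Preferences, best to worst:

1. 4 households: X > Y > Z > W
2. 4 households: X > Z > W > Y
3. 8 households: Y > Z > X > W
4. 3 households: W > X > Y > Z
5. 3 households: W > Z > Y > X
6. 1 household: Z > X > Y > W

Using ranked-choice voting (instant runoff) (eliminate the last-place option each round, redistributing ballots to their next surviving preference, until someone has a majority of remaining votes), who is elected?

X

Round 1: Z 1, Y 8, X 8, W 6. Eliminate Z.
Round 2: Y 8, X 9, W 6. Eliminate W.
Round 3: Y 11, X 12. X has a majority.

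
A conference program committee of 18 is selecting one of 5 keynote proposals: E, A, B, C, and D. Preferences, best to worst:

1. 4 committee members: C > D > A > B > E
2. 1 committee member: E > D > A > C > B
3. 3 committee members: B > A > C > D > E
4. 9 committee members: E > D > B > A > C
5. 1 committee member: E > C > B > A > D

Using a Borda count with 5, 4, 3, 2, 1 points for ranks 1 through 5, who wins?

E: 4·1 + 1·5 + 3·1 + 9·5 + 1·5 = 62
A: 4·3 + 1·3 + 3·4 + 9·2 + 1·2 = 47
B: 4·2 + 1·1 + 3·5 + 9·3 + 1·3 = 54
C: 4·5 + 1·2 + 3·3 + 9·1 + 1·4 = 44
D: 4·4 + 1·4 + 3·2 + 9·4 + 1·1 = 63
D has the highest Borda score (63).

D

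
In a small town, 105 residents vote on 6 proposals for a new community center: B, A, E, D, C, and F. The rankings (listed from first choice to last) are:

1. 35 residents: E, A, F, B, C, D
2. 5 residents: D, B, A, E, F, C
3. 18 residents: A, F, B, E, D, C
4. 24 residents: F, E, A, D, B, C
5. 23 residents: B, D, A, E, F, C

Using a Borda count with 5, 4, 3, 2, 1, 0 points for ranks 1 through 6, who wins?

B: 35·2 + 5·4 + 18·3 + 24·1 + 23·5 = 283
A: 35·4 + 5·3 + 18·5 + 24·3 + 23·3 = 386
E: 35·5 + 5·2 + 18·2 + 24·4 + 23·2 = 363
D: 35·0 + 5·5 + 18·1 + 24·2 + 23·4 = 183
C: 35·1 + 5·0 + 18·0 + 24·0 + 23·0 = 35
F: 35·3 + 5·1 + 18·4 + 24·5 + 23·1 = 325
A has the highest Borda score (386).

A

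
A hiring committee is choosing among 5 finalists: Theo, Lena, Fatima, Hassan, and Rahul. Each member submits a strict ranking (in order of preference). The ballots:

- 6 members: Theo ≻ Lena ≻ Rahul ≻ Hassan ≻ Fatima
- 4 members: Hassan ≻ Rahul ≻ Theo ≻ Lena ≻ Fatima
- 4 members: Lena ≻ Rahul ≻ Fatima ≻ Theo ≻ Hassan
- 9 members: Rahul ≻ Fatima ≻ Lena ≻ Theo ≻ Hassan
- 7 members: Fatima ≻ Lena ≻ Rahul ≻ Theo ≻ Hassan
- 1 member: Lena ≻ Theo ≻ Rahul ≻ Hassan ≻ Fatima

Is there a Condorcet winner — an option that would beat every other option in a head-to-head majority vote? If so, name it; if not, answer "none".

none

Checking pairwise contests:
Lena beats Theo 21–10.
Fatima beats Lena 16–15.
Rahul beats Fatima 24–7.
Theo beats Hassan 27–4.
Lena beats Rahul 18–13.
Every option loses at least one head-to-head, so there is no Condorcet winner.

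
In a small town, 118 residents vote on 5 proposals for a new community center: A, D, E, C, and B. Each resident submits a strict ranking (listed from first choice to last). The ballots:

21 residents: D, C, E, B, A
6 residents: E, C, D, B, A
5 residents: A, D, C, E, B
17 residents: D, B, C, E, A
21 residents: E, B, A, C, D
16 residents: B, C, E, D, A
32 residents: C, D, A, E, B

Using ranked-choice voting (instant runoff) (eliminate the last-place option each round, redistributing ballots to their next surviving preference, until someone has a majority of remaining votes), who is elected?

Round 1: A 5, D 38, E 27, C 32, B 16. Eliminate A.
Round 2: D 43, E 27, C 32, B 16. Eliminate B.
Round 3: D 43, E 27, C 48. Eliminate E.
Round 4: D 43, C 75. C has a majority.

C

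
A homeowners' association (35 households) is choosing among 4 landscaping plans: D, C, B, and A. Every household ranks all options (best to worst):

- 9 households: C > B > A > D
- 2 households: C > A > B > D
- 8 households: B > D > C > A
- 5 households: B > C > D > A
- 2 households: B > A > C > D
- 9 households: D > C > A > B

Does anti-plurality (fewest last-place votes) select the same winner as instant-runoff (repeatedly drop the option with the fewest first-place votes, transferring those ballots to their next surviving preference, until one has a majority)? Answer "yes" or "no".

yes

Anti-plurality — last-place votes: D 13, C 0, B 9, A 13. Winner: C.
Instant-runoff — R1 D 9, C 11, B 15, A 0 (A out); R2 D 9, C 11, B 15 (D out); R3 C 20, B 15 (C winner). Winner: C.
The two methods agree.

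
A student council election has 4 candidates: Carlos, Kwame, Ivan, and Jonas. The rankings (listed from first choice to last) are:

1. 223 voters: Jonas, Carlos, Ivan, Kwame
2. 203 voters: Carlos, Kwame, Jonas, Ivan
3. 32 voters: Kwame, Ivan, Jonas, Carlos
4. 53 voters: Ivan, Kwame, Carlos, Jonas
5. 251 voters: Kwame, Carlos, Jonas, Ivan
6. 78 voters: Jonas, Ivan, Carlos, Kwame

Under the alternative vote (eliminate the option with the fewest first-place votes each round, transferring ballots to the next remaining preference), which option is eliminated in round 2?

Round 1: Carlos 203, Kwame 283, Ivan 53, Jonas 301. Eliminate Ivan.
Round 2: Carlos 203, Kwame 336, Jonas 301. Eliminate Carlos.

Carlos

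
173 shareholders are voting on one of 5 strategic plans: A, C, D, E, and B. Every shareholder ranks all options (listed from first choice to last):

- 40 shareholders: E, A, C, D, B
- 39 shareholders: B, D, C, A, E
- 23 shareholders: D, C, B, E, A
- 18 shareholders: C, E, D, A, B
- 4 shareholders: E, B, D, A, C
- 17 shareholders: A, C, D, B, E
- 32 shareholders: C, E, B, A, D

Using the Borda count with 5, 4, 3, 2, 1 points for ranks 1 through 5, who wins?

C

A: 40·4 + 39·2 + 23·1 + 18·2 + 4·2 + 17·5 + 32·2 = 454
C: 40·3 + 39·3 + 23·4 + 18·5 + 4·1 + 17·4 + 32·5 = 651
D: 40·2 + 39·4 + 23·5 + 18·3 + 4·3 + 17·3 + 32·1 = 500
E: 40·5 + 39·1 + 23·2 + 18·4 + 4·5 + 17·1 + 32·4 = 522
B: 40·1 + 39·5 + 23·3 + 18·1 + 4·4 + 17·2 + 32·3 = 468
C has the highest Borda score (651).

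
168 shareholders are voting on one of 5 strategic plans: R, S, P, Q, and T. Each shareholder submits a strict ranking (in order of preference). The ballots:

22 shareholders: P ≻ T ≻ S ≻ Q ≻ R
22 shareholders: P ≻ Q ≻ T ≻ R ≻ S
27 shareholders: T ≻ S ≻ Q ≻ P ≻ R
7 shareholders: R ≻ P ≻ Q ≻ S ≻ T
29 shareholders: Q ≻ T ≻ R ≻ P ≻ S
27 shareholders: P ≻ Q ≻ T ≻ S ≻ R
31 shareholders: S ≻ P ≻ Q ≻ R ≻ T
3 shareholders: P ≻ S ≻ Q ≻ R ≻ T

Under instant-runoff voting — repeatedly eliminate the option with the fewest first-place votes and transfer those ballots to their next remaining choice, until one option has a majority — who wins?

Round 1: R 7, S 31, P 74, Q 29, T 27. Eliminate R.
Round 2: S 31, P 81, Q 29, T 27. Eliminate T.
Round 3: S 58, P 81, Q 29. Eliminate Q.
Round 4: S 58, P 110. P has a majority.

P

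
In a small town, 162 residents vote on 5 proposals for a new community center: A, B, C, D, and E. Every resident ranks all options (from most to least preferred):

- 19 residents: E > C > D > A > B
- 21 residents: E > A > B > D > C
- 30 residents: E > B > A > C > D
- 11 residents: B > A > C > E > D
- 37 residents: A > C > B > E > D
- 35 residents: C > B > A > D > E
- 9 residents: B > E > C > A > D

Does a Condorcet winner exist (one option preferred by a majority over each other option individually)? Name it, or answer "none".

none

Checking pairwise contests:
B beats A 85–77.
C beats B 91–71.
A beats C 99–63.
A beats D 143–19.
A beats E 83–79.
Every option loses at least one head-to-head, so there is no Condorcet winner.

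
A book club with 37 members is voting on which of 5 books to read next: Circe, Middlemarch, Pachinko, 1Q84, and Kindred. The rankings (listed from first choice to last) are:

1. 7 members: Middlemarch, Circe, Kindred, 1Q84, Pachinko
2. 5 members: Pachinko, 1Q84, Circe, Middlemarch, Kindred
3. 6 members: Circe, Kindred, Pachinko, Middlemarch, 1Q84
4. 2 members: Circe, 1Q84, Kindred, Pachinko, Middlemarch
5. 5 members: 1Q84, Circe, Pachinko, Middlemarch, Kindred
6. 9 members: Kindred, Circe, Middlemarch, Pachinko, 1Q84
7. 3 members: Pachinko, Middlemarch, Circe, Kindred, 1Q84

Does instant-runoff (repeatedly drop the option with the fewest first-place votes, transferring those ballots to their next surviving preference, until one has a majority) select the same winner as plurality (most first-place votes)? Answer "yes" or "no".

Instant-runoff — R1 Circe 8, Middlemarch 7, Pachinko 8, 1Q84 5, Kindred 9 (1Q84 out); R2 Circe 13, Middlemarch 7, Pachinko 8, Kindred 9 (Middlemarch out); R3 Circe 20, Pachinko 8, Kindred 9 (Circe winner). Winner: Circe.
Plurality — first-place votes: Circe 8, Middlemarch 7, Pachinko 8, 1Q84 5, Kindred 9. Winner: Kindred.
The two methods disagree.

no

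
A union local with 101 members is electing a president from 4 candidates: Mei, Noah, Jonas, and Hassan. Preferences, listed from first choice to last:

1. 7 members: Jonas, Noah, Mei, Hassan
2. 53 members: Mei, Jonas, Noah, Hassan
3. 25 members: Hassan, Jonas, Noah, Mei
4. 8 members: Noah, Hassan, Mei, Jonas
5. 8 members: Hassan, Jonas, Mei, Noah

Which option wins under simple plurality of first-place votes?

First-place votes: Mei 53, Noah 8, Jonas 7, Hassan 33.
Mei has the most first-place votes.

Mei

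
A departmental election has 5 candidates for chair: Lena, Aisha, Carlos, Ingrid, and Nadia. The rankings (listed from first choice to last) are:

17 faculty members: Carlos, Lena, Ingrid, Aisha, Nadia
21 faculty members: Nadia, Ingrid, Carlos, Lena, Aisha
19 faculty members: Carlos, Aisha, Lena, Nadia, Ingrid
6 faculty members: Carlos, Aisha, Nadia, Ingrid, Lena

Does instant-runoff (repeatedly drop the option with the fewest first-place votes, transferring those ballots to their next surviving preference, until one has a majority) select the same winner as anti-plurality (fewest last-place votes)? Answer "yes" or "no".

yes

Instant-runoff — R1 Lena 0, Aisha 0, Carlos 42, Ingrid 0, Nadia 21 (Carlos winner). Winner: Carlos.
Anti-plurality — last-place votes: Lena 6, Aisha 21, Carlos 0, Ingrid 19, Nadia 17. Winner: Carlos.
The two methods agree.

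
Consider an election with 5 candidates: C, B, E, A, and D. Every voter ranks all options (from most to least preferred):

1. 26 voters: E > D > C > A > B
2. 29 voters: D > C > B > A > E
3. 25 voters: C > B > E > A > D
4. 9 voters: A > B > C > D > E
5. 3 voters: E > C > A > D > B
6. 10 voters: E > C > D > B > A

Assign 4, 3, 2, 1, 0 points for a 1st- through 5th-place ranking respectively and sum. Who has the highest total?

C

C: 26·2 + 29·3 + 25·4 + 9·2 + 3·3 + 10·3 = 296
B: 26·0 + 29·2 + 25·3 + 9·3 + 3·0 + 10·1 = 170
E: 26·4 + 29·0 + 25·2 + 9·0 + 3·4 + 10·4 = 206
A: 26·1 + 29·1 + 25·1 + 9·4 + 3·2 + 10·0 = 122
D: 26·3 + 29·4 + 25·0 + 9·1 + 3·1 + 10·2 = 226
C has the highest Borda score (296).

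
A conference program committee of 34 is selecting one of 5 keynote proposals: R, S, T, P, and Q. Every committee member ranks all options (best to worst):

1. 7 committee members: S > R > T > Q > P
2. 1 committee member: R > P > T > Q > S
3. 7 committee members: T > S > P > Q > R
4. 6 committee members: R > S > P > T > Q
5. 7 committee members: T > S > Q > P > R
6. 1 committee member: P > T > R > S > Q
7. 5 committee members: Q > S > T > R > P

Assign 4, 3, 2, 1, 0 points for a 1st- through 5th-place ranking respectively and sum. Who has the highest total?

R: 7·3 + 1·4 + 7·0 + 6·4 + 7·0 + 1·2 + 5·1 = 56
S: 7·4 + 1·0 + 7·3 + 6·3 + 7·3 + 1·1 + 5·3 = 104
T: 7·2 + 1·2 + 7·4 + 6·1 + 7·4 + 1·3 + 5·2 = 91
P: 7·0 + 1·3 + 7·2 + 6·2 + 7·1 + 1·4 + 5·0 = 40
Q: 7·1 + 1·1 + 7·1 + 6·0 + 7·2 + 1·0 + 5·4 = 49
S has the highest Borda score (104).

S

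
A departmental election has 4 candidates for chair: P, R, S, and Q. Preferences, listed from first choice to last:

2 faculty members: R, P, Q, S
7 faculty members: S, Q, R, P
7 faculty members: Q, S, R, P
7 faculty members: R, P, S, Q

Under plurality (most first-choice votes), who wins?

R

First-place votes: P 0, R 9, S 7, Q 7.
R has the most first-place votes.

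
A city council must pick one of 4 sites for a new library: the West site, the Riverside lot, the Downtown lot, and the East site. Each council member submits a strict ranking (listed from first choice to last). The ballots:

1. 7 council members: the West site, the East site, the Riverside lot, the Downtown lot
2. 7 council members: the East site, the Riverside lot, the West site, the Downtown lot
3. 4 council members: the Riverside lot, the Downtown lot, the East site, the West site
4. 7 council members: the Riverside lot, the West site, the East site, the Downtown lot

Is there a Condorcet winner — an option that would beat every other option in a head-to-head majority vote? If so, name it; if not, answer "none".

none

Checking pairwise contests:
the Riverside lot beats the West site 18–7.
the East site beats the Riverside lot 14–11.
the West site beats the Downtown lot 21–4.
the West site beats the East site 14–11.
Every option loses at least one head-to-head, so there is no Condorcet winner.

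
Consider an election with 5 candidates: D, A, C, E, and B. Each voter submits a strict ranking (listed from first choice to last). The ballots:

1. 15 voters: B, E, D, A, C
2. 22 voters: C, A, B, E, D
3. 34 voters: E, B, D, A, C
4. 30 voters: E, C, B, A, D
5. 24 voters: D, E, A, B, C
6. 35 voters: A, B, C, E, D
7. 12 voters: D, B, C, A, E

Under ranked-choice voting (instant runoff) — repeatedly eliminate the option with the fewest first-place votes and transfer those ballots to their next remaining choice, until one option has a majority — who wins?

E

Round 1: D 36, A 35, C 22, E 64, B 15. Eliminate B.
Round 2: D 36, A 35, C 22, E 79. Eliminate C.
Round 3: D 36, A 57, E 79. Eliminate D.
Round 4: A 69, E 103. E has a majority.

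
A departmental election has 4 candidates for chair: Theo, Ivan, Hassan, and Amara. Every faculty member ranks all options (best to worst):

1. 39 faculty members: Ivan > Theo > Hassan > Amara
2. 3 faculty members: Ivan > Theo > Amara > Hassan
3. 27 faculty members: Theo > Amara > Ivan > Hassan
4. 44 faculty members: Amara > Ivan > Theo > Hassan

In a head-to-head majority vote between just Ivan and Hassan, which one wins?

Voters preferring Ivan to Hassan: 113; preferring Hassan to Ivan: 0.
Ivan wins the head-to-head.

Ivan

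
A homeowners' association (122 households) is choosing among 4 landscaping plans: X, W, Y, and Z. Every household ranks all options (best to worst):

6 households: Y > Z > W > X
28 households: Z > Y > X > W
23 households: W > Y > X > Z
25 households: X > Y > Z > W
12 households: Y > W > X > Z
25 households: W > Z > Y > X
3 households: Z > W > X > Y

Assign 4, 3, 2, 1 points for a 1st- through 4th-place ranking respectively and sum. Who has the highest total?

Y

X: 6·1 + 28·2 + 23·2 + 25·4 + 12·2 + 25·1 + 3·2 = 263
W: 6·2 + 28·1 + 23·4 + 25·1 + 12·3 + 25·4 + 3·3 = 302
Y: 6·4 + 28·3 + 23·3 + 25·3 + 12·4 + 25·2 + 3·1 = 353
Z: 6·3 + 28·4 + 23·1 + 25·2 + 12·1 + 25·3 + 3·4 = 302
Y has the highest Borda score (353).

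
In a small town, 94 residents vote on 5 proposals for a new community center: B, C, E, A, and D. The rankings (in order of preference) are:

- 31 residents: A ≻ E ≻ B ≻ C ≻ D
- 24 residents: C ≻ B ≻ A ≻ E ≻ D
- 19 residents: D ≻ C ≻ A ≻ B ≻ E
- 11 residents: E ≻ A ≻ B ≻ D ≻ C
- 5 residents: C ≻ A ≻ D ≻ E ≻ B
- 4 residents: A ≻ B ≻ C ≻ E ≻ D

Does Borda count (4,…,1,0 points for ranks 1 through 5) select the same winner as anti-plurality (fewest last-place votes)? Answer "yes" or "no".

yes

Borda — scores: B 187, C 212, E 170, A 274, D 97. Winner: A.
Anti-plurality — last-place votes: B 5, C 11, E 19, A 0, D 59. Winner: A.
The two methods agree.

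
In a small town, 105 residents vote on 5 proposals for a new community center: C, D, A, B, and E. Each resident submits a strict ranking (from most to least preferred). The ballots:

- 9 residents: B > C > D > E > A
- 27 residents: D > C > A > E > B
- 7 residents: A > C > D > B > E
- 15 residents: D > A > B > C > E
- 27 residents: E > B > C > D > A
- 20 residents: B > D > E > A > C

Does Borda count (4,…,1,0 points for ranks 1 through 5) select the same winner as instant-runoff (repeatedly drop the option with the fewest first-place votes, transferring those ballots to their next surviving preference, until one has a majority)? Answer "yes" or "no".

no

Borda — scores: C 198, D 287, A 147, B 234, E 184. Winner: D.
Instant-runoff — R1 C 0, D 42, A 7, B 29, E 27 (C out); R2 D 42, A 7, B 29, E 27 (A out); R3 D 49, B 29, E 27 (E out); R4 D 49, B 56 (B winner). Winner: B.
The two methods disagree.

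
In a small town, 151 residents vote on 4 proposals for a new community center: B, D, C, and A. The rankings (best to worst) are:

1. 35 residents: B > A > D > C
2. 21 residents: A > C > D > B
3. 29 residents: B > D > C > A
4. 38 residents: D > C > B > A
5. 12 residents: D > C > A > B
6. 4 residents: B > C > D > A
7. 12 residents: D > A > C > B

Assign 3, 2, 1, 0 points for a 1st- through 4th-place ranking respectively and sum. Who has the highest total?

D

B: 35·3 + 21·0 + 29·3 + 38·1 + 12·0 + 4·3 + 12·0 = 242
D: 35·1 + 21·1 + 29·2 + 38·3 + 12·3 + 4·1 + 12·3 = 304
C: 35·0 + 21·2 + 29·1 + 38·2 + 12·2 + 4·2 + 12·1 = 191
A: 35·2 + 21·3 + 29·0 + 38·0 + 12·1 + 4·0 + 12·2 = 169
D has the highest Borda score (304).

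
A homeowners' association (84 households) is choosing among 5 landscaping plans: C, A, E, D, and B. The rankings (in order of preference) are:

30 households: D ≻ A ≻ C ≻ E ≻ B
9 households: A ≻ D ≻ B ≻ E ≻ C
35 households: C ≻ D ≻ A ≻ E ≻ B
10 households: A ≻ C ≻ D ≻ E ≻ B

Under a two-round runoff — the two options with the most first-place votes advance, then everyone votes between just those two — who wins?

Round 1 first-place votes: C 35, A 19, E 0, D 30, B 0.
C and D advance.
Runoff: C is preferred to D by 45 voters; D by 39.
C wins the runoff.

C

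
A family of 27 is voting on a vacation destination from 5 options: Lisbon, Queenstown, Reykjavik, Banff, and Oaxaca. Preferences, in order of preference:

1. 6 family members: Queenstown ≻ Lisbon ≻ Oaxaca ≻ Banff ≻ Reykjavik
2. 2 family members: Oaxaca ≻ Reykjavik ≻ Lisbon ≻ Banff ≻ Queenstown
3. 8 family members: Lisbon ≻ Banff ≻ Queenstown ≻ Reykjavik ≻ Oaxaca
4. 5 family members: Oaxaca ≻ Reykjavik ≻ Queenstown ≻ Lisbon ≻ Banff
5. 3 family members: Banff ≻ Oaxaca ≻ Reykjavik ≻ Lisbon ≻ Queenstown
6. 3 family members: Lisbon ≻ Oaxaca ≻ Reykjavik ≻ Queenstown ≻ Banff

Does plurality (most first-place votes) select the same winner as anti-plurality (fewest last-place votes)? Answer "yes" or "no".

Plurality — first-place votes: Lisbon 11, Queenstown 6, Reykjavik 0, Banff 3, Oaxaca 7. Winner: Lisbon.
Anti-plurality — last-place votes: Lisbon 0, Queenstown 5, Reykjavik 6, Banff 8, Oaxaca 8. Winner: Lisbon.
The two methods agree.

yes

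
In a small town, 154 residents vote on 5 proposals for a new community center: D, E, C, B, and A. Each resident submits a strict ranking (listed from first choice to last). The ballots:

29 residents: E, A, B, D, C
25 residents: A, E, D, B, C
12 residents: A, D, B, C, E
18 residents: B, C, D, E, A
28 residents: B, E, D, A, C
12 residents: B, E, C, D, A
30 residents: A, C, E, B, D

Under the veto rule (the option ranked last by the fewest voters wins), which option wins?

Last-place votes: D 30, E 12, C 82, B 0, A 30.
B is ranked last by the fewest voters, so B wins.

B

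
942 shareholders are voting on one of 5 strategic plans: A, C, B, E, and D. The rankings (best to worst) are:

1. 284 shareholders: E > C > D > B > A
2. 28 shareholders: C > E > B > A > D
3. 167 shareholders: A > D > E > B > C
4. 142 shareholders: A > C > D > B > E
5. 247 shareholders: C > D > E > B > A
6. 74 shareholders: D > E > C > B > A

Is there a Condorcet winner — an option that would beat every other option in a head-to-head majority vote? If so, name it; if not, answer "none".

Checking pairwise contests:
C beats A 633–309.
E beats C 525–417.
C beats B 775–167.
D beats E 630–312.
C beats D 701–241.
Every option loses at least one head-to-head, so there is no Condorcet winner.

none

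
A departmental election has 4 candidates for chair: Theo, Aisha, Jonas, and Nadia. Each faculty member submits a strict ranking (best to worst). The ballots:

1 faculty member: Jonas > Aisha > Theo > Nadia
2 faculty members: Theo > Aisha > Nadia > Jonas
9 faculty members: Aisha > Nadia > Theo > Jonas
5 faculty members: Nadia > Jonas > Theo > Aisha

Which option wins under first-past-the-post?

Aisha

First-place votes: Theo 2, Aisha 9, Jonas 1, Nadia 5.
Aisha has the most first-place votes.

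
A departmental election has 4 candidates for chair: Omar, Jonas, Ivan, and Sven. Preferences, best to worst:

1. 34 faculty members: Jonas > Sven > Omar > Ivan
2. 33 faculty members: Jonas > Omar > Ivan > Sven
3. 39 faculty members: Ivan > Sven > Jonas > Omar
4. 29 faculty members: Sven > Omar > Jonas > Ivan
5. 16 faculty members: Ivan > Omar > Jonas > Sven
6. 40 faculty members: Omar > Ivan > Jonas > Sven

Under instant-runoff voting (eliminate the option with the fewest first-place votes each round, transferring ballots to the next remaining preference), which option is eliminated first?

Sven

Round 1: Omar 40, Jonas 67, Ivan 55, Sven 29. Eliminate Sven.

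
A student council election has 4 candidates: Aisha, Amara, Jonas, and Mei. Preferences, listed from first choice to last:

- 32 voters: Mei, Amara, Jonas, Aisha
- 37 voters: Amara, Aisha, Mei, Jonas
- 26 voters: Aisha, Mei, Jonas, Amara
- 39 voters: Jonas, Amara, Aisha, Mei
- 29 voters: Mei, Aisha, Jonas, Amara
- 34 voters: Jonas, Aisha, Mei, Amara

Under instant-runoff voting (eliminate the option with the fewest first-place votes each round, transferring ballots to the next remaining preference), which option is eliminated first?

Aisha

Round 1: Aisha 26, Amara 37, Jonas 73, Mei 61. Eliminate Aisha.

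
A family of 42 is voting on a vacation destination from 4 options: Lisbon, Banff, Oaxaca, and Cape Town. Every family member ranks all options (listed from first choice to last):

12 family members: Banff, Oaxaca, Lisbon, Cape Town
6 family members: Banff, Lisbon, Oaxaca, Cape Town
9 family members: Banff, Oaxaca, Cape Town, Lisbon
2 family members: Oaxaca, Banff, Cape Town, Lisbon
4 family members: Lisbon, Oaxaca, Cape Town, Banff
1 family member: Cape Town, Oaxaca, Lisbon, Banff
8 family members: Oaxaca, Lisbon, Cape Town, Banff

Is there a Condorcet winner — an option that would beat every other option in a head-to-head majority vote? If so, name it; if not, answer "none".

Banff vs Lisbon: 29–13 for Banff.
Banff vs Oaxaca: 27–15 for Banff.
Banff vs Cape Town: 29–13 for Banff.
Banff beats every other option head-to-head.

Banff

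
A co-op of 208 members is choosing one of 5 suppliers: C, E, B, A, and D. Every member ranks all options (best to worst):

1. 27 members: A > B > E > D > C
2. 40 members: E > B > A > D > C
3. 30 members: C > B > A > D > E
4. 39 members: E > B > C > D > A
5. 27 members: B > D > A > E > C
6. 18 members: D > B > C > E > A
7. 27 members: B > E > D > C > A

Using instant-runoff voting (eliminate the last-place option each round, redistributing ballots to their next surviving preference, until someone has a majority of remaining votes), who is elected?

B

Round 1: C 30, E 79, B 54, A 27, D 18. Eliminate D.
Round 2: C 30, E 79, B 72, A 27. Eliminate A.
Round 3: C 30, E 79, B 99. Eliminate C.
Round 4: E 79, B 129. B has a majority.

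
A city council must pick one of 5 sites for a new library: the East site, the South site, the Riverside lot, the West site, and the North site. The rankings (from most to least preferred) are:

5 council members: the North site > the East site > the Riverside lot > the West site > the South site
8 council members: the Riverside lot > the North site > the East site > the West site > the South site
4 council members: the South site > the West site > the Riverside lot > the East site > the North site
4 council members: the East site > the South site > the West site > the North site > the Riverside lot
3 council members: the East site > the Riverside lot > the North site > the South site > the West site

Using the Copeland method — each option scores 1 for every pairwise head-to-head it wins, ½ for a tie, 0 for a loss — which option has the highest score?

the East site: beats the South site and the West site; ties the Riverside lot; loses to the North site → score 2.5.
the South site: loses to the East site, the Riverside lot, the West site, and the North site → score 0.
the Riverside lot: beats the South site, the West site, and the North site; ties the East site → score 3.5.
the West site: beats the South site; loses to the East site, the Riverside lot, and the North site → score 1.
the North site: beats the East site, the South site, and the West site; loses to the Riverside lot → score 3.
the Riverside lot has the best pairwise record.

the Riverside lot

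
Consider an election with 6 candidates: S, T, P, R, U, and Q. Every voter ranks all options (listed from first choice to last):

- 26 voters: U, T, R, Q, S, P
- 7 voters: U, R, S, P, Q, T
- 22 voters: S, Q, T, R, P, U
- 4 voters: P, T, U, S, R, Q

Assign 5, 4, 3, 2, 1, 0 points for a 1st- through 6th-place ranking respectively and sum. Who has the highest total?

S: 26·1 + 7·3 + 22·5 + 4·2 = 165
T: 26·4 + 7·0 + 22·3 + 4·4 = 186
P: 26·0 + 7·2 + 22·1 + 4·5 = 56
R: 26·3 + 7·4 + 22·2 + 4·1 = 154
U: 26·5 + 7·5 + 22·0 + 4·3 = 177
Q: 26·2 + 7·1 + 22·4 + 4·0 = 147
T has the highest Borda score (186).

T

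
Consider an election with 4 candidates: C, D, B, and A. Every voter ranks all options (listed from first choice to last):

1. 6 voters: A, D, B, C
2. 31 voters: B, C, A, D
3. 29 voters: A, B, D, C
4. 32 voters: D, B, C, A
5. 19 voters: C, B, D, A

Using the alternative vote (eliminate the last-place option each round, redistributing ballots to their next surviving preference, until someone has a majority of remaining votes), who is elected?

B

Round 1: C 19, D 32, B 31, A 35. Eliminate C.
Round 2: D 32, B 50, A 35. Eliminate D.
Round 3: B 82, A 35. B has a majority.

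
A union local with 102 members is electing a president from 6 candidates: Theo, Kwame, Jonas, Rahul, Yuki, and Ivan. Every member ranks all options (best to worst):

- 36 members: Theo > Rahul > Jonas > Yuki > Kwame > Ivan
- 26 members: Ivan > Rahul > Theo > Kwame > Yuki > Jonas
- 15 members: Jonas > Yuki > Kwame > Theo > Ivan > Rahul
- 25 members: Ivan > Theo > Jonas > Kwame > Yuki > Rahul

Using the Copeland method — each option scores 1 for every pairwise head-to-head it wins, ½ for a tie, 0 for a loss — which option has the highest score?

Theo

Theo: beats Kwame, Jonas, Rahul, and Yuki; ties Ivan → score 4.5.
Kwame: ties Yuki and Ivan; loses to Theo, Jonas, and Rahul → score 1.
Jonas: beats Kwame and Yuki; ties Ivan; loses to Theo and Rahul → score 2.5.
Rahul: beats Kwame, Jonas, and Yuki; loses to Theo and Ivan → score 3.
Yuki: ties Kwame and Ivan; loses to Theo, Jonas, and Rahul → score 1.
Ivan: beats Rahul; ties Theo, Kwame, Jonas, and Yuki → score 3.
Theo has the best pairwise record.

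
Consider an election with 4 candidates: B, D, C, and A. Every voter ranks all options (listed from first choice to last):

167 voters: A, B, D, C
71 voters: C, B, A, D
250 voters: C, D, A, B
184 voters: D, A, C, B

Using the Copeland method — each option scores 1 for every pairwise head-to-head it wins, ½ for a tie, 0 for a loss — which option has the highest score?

D

B: loses to D, C, and A → score 0.
D: beats B, C, and A → score 3.
C: beats B; loses to D and A → score 1.
A: beats B and C; loses to D → score 2.
D has the best pairwise record.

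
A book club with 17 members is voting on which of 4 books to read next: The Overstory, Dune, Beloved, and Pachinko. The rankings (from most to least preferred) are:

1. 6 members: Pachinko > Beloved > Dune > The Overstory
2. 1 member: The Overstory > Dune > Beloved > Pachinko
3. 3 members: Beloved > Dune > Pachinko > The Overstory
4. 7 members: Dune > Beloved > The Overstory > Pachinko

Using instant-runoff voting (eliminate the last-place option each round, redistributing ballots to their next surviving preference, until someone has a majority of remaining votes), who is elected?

Dune

Round 1: The Overstory 1, Dune 7, Beloved 3, Pachinko 6. Eliminate The Overstory.
Round 2: Dune 8, Beloved 3, Pachinko 6. Eliminate Beloved.
Round 3: Dune 11, Pachinko 6. Dune has a majority.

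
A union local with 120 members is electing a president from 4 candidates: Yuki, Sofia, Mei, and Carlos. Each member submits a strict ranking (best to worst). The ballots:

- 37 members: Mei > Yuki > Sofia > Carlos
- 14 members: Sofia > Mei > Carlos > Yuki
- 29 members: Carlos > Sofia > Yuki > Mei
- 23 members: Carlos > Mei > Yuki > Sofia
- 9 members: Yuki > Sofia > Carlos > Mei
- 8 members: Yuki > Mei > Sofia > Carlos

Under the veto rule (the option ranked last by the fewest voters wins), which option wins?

Yuki

Last-place votes: Yuki 14, Sofia 23, Mei 38, Carlos 45.
Yuki is ranked last by the fewest voters, so Yuki wins.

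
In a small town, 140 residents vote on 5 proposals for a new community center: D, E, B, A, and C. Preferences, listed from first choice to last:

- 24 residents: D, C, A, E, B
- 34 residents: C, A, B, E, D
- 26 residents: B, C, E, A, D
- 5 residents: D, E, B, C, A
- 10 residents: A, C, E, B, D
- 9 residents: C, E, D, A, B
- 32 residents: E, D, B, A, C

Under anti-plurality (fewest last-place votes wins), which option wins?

Last-place votes: D 70, E 0, B 33, A 5, C 32.
E is ranked last by the fewest voters, so E wins.

E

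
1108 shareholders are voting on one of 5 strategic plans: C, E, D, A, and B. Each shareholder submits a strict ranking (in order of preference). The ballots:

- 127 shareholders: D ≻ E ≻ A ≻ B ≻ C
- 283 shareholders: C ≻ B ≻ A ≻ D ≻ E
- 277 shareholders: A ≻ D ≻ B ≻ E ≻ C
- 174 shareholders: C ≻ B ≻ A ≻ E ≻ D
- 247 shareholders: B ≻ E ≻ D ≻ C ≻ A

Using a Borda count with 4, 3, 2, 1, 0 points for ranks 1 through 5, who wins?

B

C: 127·0 + 283·4 + 277·0 + 174·4 + 247·1 = 2075
E: 127·3 + 283·0 + 277·1 + 174·1 + 247·3 = 1573
D: 127·4 + 283·1 + 277·3 + 174·0 + 247·2 = 2116
A: 127·2 + 283·2 + 277·4 + 174·2 + 247·0 = 2276
B: 127·1 + 283·3 + 277·2 + 174·3 + 247·4 = 3040
B has the highest Borda score (3040).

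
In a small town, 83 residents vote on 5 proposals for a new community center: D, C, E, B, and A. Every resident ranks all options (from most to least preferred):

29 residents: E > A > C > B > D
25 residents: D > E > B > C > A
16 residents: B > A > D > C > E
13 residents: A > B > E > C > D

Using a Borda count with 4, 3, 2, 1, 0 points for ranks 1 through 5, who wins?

E

D: 29·0 + 25·4 + 16·2 + 13·0 = 132
C: 29·2 + 25·1 + 16·1 + 13·1 = 112
E: 29·4 + 25·3 + 16·0 + 13·2 = 217
B: 29·1 + 25·2 + 16·4 + 13·3 = 182
A: 29·3 + 25·0 + 16·3 + 13·4 = 187
E has the highest Borda score (217).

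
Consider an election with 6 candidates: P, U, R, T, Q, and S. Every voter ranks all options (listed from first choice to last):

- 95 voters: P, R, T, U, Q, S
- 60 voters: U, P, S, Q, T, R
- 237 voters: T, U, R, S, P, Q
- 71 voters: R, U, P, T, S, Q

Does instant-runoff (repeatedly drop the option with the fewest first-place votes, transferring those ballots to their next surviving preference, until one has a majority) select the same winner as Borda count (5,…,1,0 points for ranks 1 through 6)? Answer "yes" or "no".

Instant-runoff — R1 P 95, U 60, R 71, T 237, Q 0, S 0 (T winner). Winner: T.
Borda — scores: P 1165, U 1722, R 1446, T 1672, Q 215, S 725. Winner: U.
The two methods disagree.

no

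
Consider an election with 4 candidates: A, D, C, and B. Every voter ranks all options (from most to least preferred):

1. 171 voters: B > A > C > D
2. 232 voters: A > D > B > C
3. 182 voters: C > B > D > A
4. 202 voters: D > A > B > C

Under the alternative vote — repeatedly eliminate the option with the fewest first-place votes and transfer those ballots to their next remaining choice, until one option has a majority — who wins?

A

Round 1: A 232, D 202, C 182, B 171. Eliminate B.
Round 2: A 403, D 202, C 182. A has a majority.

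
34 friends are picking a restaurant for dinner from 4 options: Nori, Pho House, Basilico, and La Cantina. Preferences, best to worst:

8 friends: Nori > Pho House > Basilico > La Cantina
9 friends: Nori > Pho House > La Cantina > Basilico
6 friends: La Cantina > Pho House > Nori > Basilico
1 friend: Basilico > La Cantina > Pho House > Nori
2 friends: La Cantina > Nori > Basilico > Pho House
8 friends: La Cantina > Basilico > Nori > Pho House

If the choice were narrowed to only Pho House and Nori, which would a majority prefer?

Voters preferring Pho House to Nori: 7; preferring Nori to Pho House: 27.
Nori wins the head-to-head.

Nori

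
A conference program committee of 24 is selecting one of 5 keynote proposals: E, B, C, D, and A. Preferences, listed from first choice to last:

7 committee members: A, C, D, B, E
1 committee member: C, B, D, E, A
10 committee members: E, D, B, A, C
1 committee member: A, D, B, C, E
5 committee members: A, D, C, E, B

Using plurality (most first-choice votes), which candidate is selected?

First-place votes: E 10, B 0, C 1, D 0, A 13.
A has the most first-place votes.

A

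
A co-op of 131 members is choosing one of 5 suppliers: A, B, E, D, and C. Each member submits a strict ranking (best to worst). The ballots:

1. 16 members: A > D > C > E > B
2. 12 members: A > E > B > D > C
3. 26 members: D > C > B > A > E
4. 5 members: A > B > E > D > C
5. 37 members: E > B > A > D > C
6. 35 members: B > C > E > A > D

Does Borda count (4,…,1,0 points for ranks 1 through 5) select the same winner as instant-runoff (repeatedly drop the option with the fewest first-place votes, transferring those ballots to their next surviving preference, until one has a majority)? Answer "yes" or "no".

Borda — scores: A 267, B 342, E 280, D 206, C 215. Winner: B.
Instant-runoff — R1 A 33, B 35, E 37, D 26, C 0 (C out); R2 A 33, B 35, E 37, D 26 (D out); R3 A 33, B 61, E 37 (A out); R4 B 66, E 65 (B winner). Winner: B.
The two methods agree.

yes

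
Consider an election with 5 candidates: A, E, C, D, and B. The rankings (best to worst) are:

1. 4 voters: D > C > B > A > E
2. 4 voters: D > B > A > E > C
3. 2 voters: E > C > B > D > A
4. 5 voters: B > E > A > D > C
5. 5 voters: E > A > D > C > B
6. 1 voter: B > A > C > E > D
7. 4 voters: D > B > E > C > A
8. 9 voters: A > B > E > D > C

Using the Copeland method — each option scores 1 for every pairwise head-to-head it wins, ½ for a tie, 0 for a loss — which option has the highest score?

A: beats E, C, and D; loses to B → score 3.
E: beats C and D; loses to A and B → score 2.
C: loses to A, E, D, and B → score 0.
D: beats C; ties B; loses to A and E → score 1.5.
B: beats A, E, and C; ties D → score 3.5.
B has the best pairwise record.

B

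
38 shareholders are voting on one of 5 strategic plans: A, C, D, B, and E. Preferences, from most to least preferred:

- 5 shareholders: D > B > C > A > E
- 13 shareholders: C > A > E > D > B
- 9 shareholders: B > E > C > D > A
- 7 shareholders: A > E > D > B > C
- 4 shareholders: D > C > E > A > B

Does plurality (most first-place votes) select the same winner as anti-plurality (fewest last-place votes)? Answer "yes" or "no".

Plurality — first-place votes: A 7, C 13, D 9, B 9, E 0. Winner: C.
Anti-plurality — last-place votes: A 9, C 7, D 0, B 17, E 5. Winner: D.
The two methods disagree.

no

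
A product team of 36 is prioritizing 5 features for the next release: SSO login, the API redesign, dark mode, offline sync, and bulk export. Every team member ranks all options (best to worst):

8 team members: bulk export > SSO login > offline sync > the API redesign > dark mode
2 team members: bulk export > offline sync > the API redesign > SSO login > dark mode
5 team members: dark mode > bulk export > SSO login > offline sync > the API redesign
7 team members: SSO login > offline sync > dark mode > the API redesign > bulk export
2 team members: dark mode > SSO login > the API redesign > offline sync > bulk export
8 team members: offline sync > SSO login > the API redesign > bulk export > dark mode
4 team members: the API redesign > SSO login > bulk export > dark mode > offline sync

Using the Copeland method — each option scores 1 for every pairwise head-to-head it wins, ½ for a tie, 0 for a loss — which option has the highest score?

SSO login: beats the API redesign, dark mode, offline sync, and bulk export → score 4.
the API redesign: beats dark mode and bulk export; loses to SSO login and offline sync → score 2.
dark mode: loses to SSO login, the API redesign, offline sync, and bulk export → score 0.
offline sync: beats the API redesign and dark mode; loses to SSO login and bulk export → score 2.
bulk export: beats dark mode and offline sync; loses to SSO login and the API redesign → score 2.
SSO login has the best pairwise record.

SSO login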